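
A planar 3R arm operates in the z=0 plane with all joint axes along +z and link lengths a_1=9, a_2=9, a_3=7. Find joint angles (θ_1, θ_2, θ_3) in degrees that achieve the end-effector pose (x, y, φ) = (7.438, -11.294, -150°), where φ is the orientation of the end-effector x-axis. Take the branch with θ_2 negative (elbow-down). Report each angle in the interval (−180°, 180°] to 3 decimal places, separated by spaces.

0.001 -59.999 -90.001

wrist centre = target − a_3·(cos φ, sin φ) = (13.5002, -7.7940)
cos θ_2 = (243.0012−9²−9²)/(2·9·9) = 0.5000; θ_2 = -59.9995° (elbow-down)
β = atan2(-7.7940,13.5002) = -29.9989°; ψ = atan2(-7.7942,13.5001) = -29.9997°
θ_1 = β − ψ = 0.0008°
θ_3 = φ − θ_1 − θ_2 = -90.0013° (wrapped to (-180°,180°])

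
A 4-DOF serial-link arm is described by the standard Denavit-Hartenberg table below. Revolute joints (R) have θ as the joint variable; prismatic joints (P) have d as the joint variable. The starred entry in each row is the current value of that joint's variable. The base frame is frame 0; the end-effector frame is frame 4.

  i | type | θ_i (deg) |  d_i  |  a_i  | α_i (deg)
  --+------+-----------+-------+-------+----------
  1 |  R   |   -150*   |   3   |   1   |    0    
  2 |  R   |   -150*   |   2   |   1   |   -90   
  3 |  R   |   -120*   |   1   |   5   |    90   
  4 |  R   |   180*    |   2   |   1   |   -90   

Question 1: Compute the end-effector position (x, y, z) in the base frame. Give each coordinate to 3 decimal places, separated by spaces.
-3.098 -2.366 7.464

after link 1: o_1 = (-0.8660, -0.5000, 3.0000)
after link 2: o_2 = (-0.3660, 0.3660, 5.0000)
after link 3: o_3 = (-2.4821, -1.2990, 9.3301)
after link 4: o_4 = (-3.0981, -2.3660, 7.4641)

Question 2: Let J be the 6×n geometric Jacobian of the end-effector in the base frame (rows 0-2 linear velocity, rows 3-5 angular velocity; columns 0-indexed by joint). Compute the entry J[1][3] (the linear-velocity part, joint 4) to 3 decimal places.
-0.500

axis z_3 = (-0.4330,-0.7500,-0.5000); lever o_n−o_3 = (-0.6160,-1.0670,-1.8660)
cross product → J_v[:, 3] = (0.8660,-0.5000,-0.0000)
J_ω[:, 3] = z_3
entry J[1][3] = -0.5000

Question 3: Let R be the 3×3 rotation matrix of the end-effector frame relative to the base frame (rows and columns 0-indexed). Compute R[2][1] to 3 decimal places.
0.500

End-effector y-axis (col 1 of R) = (0.4330,0.7500,0.5000)
R[2][1] = 0.5000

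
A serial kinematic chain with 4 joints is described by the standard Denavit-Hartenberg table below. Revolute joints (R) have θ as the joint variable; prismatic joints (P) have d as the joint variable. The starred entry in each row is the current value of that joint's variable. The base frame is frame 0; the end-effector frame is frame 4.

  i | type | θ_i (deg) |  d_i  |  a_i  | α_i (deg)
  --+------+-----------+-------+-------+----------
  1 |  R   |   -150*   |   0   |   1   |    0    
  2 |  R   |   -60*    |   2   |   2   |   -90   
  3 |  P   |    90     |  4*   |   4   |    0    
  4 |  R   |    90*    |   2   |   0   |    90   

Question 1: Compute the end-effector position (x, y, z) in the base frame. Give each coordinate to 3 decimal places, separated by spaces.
after link 1: o_1 = (-0.8660, -0.5000, 0.0000)
after link 2: o_2 = (-2.5981, 0.5000, 2.0000)
after link 3: o_3 = (-4.5981, -2.9641, -2.0000)
after link 4: o_4 = (-5.5981, -4.6962, -2.0000)

-5.598 -4.696 -2.000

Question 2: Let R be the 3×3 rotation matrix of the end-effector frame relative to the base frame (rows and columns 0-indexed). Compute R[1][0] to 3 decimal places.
-0.500

End-effector x-axis (col 0 of R) = (0.8660,-0.5000,-0.0000)
R[1][0] = -0.5000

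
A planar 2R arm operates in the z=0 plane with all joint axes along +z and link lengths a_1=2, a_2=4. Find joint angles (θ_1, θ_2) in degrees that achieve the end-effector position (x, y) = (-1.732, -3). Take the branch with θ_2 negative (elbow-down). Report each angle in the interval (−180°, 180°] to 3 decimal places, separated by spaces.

-29.999 -120.001

cos θ_2 = (11.9998−2²−4²)/(2·2·4) = -0.5000; θ_2 = -120.0007° (elbow-down)
β = atan2(-3.0000,-1.7320) = -119.9993°; ψ = atan2(-3.4641,-0.0000) = -90.0007°
θ_1 = β − ψ = -29.9985°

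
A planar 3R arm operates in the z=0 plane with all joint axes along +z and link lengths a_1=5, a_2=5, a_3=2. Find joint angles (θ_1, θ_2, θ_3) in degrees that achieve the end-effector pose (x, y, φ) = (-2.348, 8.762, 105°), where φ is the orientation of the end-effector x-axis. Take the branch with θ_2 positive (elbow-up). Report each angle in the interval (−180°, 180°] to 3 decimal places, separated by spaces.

wrist centre = target − a_3·(cos φ, sin φ) = (-1.8304, 6.8301)
cos θ_2 = (50.0012−5²−5²)/(2·5·5) = 0.0000; θ_2 = 89.9987° (elbow-up)
β = atan2(6.8301,-1.8304) = 105.0018°; ψ = atan2(5.0000,5.0001) = 44.9993°
θ_1 = β − ψ = 60.0025°
θ_3 = φ − θ_1 − θ_2 = -45.0011° (wrapped to (-180°,180°])

60.002 89.999 -45.001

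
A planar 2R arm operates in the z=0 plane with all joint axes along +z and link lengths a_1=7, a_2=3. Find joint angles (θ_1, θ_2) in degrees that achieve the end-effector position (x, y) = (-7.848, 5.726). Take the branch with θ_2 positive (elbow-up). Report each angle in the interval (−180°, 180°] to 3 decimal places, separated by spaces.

135.007 29.986

cos θ_2 = (94.3782−7²−3²)/(2·7·3) = 0.8661; θ_2 = 29.9860° (elbow-up)
β = atan2(5.7260,-7.8480) = 143.8850°; ψ = atan2(1.4994,9.5984) = 8.8784°
θ_1 = β − ψ = 135.0066°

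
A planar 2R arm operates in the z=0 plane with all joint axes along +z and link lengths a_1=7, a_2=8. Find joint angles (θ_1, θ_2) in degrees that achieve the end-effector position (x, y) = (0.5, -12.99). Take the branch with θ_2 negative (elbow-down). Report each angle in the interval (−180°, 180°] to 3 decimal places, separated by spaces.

cos θ_2 = (168.9901−7²−8²)/(2·7·8) = 0.4999; θ_2 = -60.0058° (elbow-down)
β = atan2(-12.9900,0.5000) = -87.7957°; ψ = atan2(-6.9286,10.9993) = -32.2074°
θ_1 = β − ψ = -55.5883°

-55.588 -60.006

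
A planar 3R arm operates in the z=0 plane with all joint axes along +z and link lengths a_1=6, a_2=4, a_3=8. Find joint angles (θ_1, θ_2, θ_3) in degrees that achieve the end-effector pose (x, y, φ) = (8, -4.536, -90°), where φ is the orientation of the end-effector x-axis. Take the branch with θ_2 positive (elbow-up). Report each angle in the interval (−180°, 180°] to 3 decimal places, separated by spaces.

-0.001 60.001 -150.000

wrist centre = target − a_3·(cos φ, sin φ) = (8.0000, 3.4640)
cos θ_2 = (75.9993−6²−4²)/(2·6·4) = 0.5000; θ_2 = 60.0010° (elbow-up)
β = atan2(3.4640,8.0000) = 23.4126°; ψ = atan2(3.4641,7.9999) = 23.4136°
θ_1 = β − ψ = -0.0010°
θ_3 = φ − θ_1 − θ_2 = -150.0000° (wrapped to (-180°,180°])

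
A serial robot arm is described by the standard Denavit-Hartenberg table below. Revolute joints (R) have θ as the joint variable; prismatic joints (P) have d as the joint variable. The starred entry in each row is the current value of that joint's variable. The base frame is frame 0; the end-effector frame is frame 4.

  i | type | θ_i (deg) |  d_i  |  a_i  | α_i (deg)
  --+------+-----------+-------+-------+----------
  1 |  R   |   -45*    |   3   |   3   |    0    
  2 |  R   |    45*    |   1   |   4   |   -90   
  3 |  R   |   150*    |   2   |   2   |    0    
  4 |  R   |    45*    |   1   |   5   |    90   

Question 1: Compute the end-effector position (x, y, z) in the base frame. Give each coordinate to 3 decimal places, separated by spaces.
after link 1: o_1 = (2.1213, -2.1213, 3.0000)
after link 2: o_2 = (6.1213, -2.1213, 4.0000)
after link 3: o_3 = (4.3893, -0.1213, 3.0000)
after link 4: o_4 = (-0.4404, 0.8787, 4.2941)

-0.440 0.879 4.294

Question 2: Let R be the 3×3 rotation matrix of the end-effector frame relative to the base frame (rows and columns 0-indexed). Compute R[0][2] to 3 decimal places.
-0.259

End-effector z-axis (col 2 of R) = (-0.2588,0.0000,-0.9659)
R[0][2] = -0.2588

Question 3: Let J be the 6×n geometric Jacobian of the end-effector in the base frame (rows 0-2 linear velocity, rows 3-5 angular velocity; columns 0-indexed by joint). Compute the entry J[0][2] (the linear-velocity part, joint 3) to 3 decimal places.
0.294

axis z_2 = (0.0000,1.0000,0.0000); lever o_n−o_2 = (-6.5617,3.0000,0.2941)
cross product → J_v[:, 2] = (0.2941,-0.0000,6.5617)
J_ω[:, 2] = z_2
entry J[0][2] = 0.2941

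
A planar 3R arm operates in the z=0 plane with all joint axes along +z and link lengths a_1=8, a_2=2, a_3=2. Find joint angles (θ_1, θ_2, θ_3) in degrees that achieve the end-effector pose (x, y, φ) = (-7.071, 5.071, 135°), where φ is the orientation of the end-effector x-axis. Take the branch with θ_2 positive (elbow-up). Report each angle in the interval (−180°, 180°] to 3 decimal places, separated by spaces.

135.001 135.003 -135.004

wrist centre = target − a_3·(cos φ, sin φ) = (-5.6568, 3.6568)
cos θ_2 = (45.3713−8²−2²)/(2·8·2) = -0.7071; θ_2 = 135.0032° (elbow-up)
β = atan2(3.6568,-5.6568) = 147.1197°; ψ = atan2(1.4141,6.5857) = 12.1190°
θ_1 = β − ψ = 135.0007°
θ_3 = φ − θ_1 − θ_2 = -135.0039° (wrapped to (-180°,180°])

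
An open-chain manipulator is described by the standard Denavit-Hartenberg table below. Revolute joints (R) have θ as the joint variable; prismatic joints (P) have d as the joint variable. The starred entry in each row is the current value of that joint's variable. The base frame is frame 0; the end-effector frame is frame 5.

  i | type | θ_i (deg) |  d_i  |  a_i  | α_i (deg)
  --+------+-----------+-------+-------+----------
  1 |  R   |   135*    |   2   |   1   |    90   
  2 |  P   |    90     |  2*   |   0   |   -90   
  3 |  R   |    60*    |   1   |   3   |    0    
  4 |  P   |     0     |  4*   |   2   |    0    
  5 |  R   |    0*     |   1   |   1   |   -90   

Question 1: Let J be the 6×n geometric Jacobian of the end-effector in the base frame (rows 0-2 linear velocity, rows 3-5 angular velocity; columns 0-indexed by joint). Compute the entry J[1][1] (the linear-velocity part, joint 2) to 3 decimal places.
0.707

prismatic axis z_1 = (0.7071,0.7071,0.0000)
J_v[:, 1] = z_1; J_ω[:, 1] = (0,0,0)
entry J[1][1] = 0.7071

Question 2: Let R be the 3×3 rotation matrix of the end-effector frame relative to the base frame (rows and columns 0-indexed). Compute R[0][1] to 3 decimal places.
End-effector y-axis (col 1 of R) = (-0.7071,0.7071,-0.0000)
R[0][1] = -0.7071

-0.707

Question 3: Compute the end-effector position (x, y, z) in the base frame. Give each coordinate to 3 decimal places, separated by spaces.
after link 1: o_1 = (-0.7071, 0.7071, 2.0000)
after link 2: o_2 = (0.7071, 2.1213, 2.0000)
after link 3: o_3 = (-0.4229, -0.4229, 3.5000)
after link 4: o_4 = (1.1808, -4.4761, 4.5000)
after link 5: o_5 = (1.2755, -5.7956, 5.0000)

1.276 -5.796 5.000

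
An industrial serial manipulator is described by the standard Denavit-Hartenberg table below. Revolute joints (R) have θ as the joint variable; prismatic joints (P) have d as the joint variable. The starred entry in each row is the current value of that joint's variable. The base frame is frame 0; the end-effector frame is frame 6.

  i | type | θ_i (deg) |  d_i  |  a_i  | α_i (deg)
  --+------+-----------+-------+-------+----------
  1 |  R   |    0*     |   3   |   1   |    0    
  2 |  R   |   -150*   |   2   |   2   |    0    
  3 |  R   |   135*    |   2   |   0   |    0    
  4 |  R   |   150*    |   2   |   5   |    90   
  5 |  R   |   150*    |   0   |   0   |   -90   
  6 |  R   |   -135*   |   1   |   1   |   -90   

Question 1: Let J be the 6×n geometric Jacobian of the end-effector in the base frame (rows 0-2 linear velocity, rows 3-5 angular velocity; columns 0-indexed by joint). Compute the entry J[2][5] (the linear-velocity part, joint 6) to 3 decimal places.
axis z_5 = (0.3536,-0.3536,-0.8660); lever o_n−o_5 = (0.4205,0.5795,-1.2196)
cross product → J_v[:, 5] = (0.9330,0.0670,0.3536)
J_ω[:, 5] = z_5
entry J[2][5] = 0.3536

0.354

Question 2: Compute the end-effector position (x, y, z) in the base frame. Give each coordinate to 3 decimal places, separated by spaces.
-3.847 3.115 7.780

after link 1: o_1 = (1.0000, 0.0000, 3.0000)
after link 2: o_2 = (-0.7321, -1.0000, 5.0000)
after link 3: o_3 = (-0.7321, -1.0000, 7.0000)
after link 4: o_4 = (-4.2676, 2.5355, 9.0000)
after link 5: o_5 = (-4.2676, 2.5355, 9.0000)
after link 6: o_6 = (-3.8470, 3.1150, 7.7804)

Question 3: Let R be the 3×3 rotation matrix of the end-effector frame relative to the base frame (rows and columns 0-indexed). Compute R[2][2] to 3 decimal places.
0.354

End-effector z-axis (col 2 of R) = (0.9330,0.0670,0.3536)
R[2][2] = 0.3536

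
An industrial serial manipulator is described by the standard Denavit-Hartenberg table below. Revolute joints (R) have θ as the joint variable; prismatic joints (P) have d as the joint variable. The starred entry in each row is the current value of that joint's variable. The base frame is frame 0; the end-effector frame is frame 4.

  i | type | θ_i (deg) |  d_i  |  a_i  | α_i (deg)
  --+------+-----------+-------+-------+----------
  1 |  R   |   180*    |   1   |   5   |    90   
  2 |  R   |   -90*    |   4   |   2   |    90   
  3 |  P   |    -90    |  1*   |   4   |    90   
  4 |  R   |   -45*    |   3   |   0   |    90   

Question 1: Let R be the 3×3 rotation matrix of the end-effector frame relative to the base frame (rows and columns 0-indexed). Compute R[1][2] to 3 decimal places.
End-effector z-axis (col 2 of R) = (-0.7071,0.7071,0.0000)
R[1][2] = 0.7071

0.707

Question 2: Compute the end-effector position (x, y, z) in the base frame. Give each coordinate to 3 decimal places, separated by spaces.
-4.000 0.000 2.000

after link 1: o_1 = (-5.0000, 0.0000, 1.0000)
after link 2: o_2 = (-5.0000, 4.0000, -1.0000)
after link 3: o_3 = (-4.0000, 0.0000, -1.0000)
after link 4: o_4 = (-4.0000, 0.0000, 2.0000)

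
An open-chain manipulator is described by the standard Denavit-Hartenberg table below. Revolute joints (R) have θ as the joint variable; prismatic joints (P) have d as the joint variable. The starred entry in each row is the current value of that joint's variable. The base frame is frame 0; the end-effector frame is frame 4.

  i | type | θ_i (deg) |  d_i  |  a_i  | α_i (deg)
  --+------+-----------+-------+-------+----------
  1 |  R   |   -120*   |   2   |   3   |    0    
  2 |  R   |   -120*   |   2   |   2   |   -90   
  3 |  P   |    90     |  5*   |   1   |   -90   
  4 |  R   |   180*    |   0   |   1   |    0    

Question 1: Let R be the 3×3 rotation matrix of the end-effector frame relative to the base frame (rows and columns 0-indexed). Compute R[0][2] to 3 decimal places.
0.500

End-effector z-axis (col 2 of R) = (0.5000,-0.8660,-0.0000)
R[0][2] = 0.5000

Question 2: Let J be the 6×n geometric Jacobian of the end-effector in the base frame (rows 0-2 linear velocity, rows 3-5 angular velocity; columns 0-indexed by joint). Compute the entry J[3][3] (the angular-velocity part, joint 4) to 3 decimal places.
axis z_3 = (0.5000,-0.8660,-0.0000); lever o_n−o_3 = (0.0000,0.0000,1.0000)
cross product → J_v[:, 3] = (-0.8660,-0.5000,0.0000)
J_ω[:, 3] = z_3
entry J[3][3] = 0.5000

0.500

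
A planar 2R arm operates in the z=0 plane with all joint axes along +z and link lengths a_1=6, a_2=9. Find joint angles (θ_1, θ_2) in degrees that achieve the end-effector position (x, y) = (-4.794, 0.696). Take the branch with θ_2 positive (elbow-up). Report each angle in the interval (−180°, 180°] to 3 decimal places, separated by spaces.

59.998 150.003

cos θ_2 = (23.4669−6²−9²)/(2·6·9) = -0.8660; θ_2 = 150.0026° (elbow-up)
β = atan2(0.6960,-4.7940) = 171.7394°; ψ = atan2(4.4997,-1.7944) = 111.7418°
θ_1 = β − ψ = 59.9977°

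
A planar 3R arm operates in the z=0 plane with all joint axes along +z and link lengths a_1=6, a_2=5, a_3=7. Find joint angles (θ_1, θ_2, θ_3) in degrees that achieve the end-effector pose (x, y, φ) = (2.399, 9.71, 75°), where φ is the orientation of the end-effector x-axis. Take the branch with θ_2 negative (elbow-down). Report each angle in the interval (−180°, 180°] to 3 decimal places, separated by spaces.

134.995 -150.000 90.005

wrist centre = target − a_3·(cos φ, sin φ) = (0.5873, 2.9485)
cos θ_2 = (9.0386−6²−5²)/(2·6·5) = -0.8660; θ_2 = -149.9997° (elbow-down)
β = atan2(2.9485,0.5873) = 78.7356°; ψ = atan2(-2.5000,1.6699) = -56.2591°
θ_1 = β − ψ = 134.9947°
θ_3 = φ − θ_1 − θ_2 = 90.0049° (wrapped to (-180°,180°])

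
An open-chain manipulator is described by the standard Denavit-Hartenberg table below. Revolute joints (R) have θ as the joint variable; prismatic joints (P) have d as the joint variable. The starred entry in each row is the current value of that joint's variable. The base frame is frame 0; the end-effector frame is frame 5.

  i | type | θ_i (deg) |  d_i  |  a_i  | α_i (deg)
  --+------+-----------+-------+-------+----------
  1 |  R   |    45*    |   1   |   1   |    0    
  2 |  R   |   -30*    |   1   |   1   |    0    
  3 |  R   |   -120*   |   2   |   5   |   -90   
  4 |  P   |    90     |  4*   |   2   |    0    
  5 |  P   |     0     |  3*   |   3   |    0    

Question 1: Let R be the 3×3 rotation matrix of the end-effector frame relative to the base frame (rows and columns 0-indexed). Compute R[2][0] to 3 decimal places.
End-effector x-axis (col 0 of R) = (0.0000,-0.0000,-1.0000)
R[2][0] = -1.0000

-1.000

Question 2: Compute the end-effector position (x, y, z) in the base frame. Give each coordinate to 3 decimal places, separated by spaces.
after link 1: o_1 = (0.7071, 0.7071, 1.0000)
after link 2: o_2 = (1.6730, 0.9659, 2.0000)
after link 3: o_3 = (0.3789, -3.8637, 4.0000)
after link 4: o_4 = (4.2426, -4.8990, 2.0000)
after link 5: o_5 = (7.1404, -5.6754, -1.0000)

7.140 -5.675 -1.000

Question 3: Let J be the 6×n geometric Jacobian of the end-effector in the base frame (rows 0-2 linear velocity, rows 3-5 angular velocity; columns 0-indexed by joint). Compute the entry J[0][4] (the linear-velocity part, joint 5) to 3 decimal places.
0.966

prismatic axis z_4 = (0.9659,-0.2588,0.0000)
J_v[:, 4] = z_4; J_ω[:, 4] = (0,0,0)
entry J[0][4] = 0.9659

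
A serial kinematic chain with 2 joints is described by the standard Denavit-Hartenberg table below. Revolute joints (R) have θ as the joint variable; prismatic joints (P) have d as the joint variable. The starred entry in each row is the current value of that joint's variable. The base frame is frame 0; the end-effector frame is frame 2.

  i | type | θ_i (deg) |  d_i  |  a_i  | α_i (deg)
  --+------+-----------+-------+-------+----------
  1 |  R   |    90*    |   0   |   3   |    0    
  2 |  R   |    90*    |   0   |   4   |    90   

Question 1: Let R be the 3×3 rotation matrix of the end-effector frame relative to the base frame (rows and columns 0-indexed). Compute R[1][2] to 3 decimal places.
End-effector z-axis (col 2 of R) = (0.0000,1.0000,0.0000)
R[1][2] = 1.0000

1.000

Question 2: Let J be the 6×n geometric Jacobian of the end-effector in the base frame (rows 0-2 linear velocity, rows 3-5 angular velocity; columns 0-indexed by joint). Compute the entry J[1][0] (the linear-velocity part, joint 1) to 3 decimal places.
axis z_0 = ẑ; lever o_n−o_0 = (-4.0000,3.0000,0.0000)
cross product → J_v[:, 0] = (-3.0000,-4.0000,0.0000)
J_ω[:, 0] = z_0
entry J[1][0] = -4.0000

-4.000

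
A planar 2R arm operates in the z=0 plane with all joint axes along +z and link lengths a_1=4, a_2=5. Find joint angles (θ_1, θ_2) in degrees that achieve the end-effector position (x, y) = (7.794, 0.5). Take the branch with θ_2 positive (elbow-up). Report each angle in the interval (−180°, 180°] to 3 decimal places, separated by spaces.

cos θ_2 = (60.9964−4²−5²)/(2·4·5) = 0.4999; θ_2 = 60.0059° (elbow-up)
β = atan2(0.5000,7.7940) = 3.6706°; ψ = atan2(4.3304,6.4996) = 33.6739°
θ_1 = β − ψ = -30.0033°

-30.003 60.006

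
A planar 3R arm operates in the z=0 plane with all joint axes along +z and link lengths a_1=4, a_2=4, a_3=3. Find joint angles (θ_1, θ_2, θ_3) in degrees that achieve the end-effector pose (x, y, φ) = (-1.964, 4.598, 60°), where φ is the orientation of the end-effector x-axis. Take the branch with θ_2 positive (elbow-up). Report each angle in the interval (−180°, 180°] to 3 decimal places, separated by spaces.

wrist centre = target − a_3·(cos φ, sin φ) = (-3.4640, 1.9999)
cos θ_2 = (15.9990−4²−4²)/(2·4·4) = -0.5000; θ_2 = 120.0021° (elbow-up)
β = atan2(1.9999,-3.4640) = 150.0002°; ψ = atan2(3.4640,1.9999) = 60.0010°
θ_1 = β − ψ = 89.9992°
θ_3 = φ − θ_1 − θ_2 = -150.0013° (wrapped to (-180°,180°])

89.999 120.002 -150.001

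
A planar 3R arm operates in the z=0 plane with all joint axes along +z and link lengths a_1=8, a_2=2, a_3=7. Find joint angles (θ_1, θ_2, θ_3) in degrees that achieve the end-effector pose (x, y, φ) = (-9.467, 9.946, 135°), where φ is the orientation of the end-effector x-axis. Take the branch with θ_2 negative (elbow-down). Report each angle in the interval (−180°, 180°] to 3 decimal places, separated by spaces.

144.235 -135.011 125.776

wrist centre = target − a_3·(cos φ, sin φ) = (-4.5173, 4.9963)
cos θ_2 = (45.3681−8²−2²)/(2·8·2) = -0.7072; θ_2 = -135.0113° (elbow-down)
β = atan2(4.9963,-4.5173) = 132.1176°; ψ = atan2(-1.4139,6.5855) = -12.1177°
θ_1 = β − ψ = 144.2353°
θ_3 = φ − θ_1 − θ_2 = 125.7760° (wrapped to (-180°,180°])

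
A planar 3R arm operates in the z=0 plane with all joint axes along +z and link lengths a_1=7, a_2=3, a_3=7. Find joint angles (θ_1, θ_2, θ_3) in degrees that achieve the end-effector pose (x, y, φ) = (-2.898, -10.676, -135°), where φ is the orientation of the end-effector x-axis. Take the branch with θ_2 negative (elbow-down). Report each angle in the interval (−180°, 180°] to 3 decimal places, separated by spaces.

wrist centre = target − a_3·(cos φ, sin φ) = (2.0517, -5.7263)
cos θ_2 = (36.9996−7²−3²)/(2·7·3) = -0.5000; θ_2 = -120.0006° (elbow-down)
β = atan2(-5.7263,2.0517) = -70.2871°; ψ = atan2(-2.5981,5.5000) = -25.2850°
θ_1 = β − ψ = -45.0021°
θ_3 = φ − θ_1 − θ_2 = 30.0027° (wrapped to (-180°,180°])

-45.002 -120.001 30.003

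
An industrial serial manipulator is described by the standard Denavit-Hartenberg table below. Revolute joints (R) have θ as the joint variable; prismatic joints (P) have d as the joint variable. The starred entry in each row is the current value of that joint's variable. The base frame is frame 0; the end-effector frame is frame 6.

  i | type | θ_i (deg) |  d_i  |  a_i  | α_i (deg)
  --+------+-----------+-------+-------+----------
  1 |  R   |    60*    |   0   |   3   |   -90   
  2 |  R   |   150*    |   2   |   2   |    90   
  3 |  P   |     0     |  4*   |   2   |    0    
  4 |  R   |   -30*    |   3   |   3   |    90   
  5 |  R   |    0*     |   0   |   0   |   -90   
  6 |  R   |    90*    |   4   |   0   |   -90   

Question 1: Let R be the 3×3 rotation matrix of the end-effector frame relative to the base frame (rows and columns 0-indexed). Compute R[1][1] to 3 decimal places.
End-effector y-axis (col 1 of R) = (-0.2500,-0.4330,0.8660)
R[1][1] = -0.4330

-0.433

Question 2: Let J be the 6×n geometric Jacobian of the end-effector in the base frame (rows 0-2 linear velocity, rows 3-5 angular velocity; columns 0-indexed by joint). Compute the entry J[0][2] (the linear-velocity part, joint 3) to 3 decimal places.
0.250

prismatic axis z_2 = (0.2500,0.4330,-0.8660)
J_v[:, 2] = z_2; J_ω[:, 2] = (0,0,0)
entry J[0][2] = 0.2500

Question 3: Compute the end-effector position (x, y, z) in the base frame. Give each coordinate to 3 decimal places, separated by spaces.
after link 1: o_1 = (1.5000, 2.5981, 0.0000)
after link 2: o_2 = (-1.0981, 2.0981, -1.0000)
after link 3: o_3 = (-0.9641, 2.3301, -5.4641)
after link 4: o_4 = (-0.0401, 0.9306, -9.3612)
after link 5: o_5 = (-0.0401, 0.9306, -9.3612)
after link 6: o_6 = (0.9599, 2.6627, -12.8253)

0.960 2.663 -12.825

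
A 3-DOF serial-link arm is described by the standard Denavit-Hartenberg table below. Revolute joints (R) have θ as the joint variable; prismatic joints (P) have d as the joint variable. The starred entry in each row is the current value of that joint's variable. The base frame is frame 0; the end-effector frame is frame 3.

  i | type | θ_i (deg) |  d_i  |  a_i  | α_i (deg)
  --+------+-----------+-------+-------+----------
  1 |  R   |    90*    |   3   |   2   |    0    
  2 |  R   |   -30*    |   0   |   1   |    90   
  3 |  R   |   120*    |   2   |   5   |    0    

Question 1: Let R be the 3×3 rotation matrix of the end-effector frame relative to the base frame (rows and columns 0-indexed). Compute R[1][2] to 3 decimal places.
End-effector z-axis (col 2 of R) = (0.8660,-0.5000,0.0000)
R[1][2] = -0.5000

-0.500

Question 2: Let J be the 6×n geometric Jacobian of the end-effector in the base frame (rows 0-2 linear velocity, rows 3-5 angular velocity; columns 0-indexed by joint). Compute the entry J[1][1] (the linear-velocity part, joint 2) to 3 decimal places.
0.982

axis z_1 = (0.0000,0.0000,1.0000); lever o_n−o_1 = (0.9821,-2.2990,4.3301)
cross product → J_v[:, 1] = (2.2990,0.9821,-0.0000)
J_ω[:, 1] = z_1
entry J[1][1] = 0.9821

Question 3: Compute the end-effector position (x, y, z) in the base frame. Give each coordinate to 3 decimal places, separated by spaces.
0.982 -0.299 7.330

after link 1: o_1 = (0.0000, 2.0000, 3.0000)
after link 2: o_2 = (0.5000, 2.8660, 3.0000)
after link 3: o_3 = (0.9821, -0.2990, 7.3301)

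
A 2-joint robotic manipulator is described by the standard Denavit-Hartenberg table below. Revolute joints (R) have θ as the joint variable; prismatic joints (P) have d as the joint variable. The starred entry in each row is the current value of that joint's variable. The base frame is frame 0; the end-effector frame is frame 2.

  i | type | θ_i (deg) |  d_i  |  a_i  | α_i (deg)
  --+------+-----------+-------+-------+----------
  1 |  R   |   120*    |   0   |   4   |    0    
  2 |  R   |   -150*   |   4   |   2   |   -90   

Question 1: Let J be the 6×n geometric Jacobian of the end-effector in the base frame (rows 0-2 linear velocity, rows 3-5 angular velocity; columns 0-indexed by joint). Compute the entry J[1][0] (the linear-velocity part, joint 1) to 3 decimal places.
axis z_0 = ẑ; lever o_n−o_0 = (-0.2679,2.4641,4.0000)
cross product → J_v[:, 0] = (-2.4641,-0.2679,0.0000)
J_ω[:, 0] = z_0
entry J[1][0] = -0.2679

-0.268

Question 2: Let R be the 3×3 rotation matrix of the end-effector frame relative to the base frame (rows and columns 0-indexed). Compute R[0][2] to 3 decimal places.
End-effector z-axis (col 2 of R) = (0.5000,0.8660,0.0000)
R[0][2] = 0.5000

0.500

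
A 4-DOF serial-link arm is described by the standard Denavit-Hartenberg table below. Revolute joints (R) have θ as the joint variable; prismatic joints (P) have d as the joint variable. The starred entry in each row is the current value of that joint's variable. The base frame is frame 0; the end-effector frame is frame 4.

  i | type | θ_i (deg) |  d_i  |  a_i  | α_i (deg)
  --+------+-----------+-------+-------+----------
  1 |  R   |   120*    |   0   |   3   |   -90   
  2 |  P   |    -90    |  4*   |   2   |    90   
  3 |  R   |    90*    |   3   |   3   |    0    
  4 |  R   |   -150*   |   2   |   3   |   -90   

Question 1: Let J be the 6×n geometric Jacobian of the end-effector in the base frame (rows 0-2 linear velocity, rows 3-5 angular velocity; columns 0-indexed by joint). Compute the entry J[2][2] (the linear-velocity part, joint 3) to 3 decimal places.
axis z_2 = (0.5000,-0.8660,0.0000); lever o_n−o_2 = (2.1519,-4.5311,1.5000)
cross product → J_v[:, 2] = (-1.2990,-0.7500,-0.4019)
J_ω[:, 2] = z_2
entry J[2][2] = -0.4019

-0.402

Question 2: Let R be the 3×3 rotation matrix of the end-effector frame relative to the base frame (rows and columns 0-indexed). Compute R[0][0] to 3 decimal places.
0.750

End-effector x-axis (col 0 of R) = (0.7500,0.4330,0.5000)
R[0][0] = 0.7500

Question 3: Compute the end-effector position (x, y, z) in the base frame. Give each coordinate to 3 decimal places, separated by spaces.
after link 1: o_1 = (-1.5000, 2.5981, 0.0000)
after link 2: o_2 = (-4.9641, 0.5981, 2.0000)
after link 3: o_3 = (-6.0622, -3.5000, 2.0000)
after link 4: o_4 = (-2.8122, -3.9330, 3.5000)

-2.812 -3.933 3.500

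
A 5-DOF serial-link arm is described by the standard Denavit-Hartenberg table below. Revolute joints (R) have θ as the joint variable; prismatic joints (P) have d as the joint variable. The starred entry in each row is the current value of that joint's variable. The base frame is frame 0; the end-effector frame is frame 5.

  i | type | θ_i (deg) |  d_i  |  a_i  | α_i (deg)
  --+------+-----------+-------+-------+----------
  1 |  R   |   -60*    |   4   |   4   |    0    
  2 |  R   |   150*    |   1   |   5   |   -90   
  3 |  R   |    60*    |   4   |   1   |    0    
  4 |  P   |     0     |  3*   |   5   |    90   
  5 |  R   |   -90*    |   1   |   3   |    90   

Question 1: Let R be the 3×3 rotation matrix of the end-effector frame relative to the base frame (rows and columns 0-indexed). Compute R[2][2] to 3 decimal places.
End-effector z-axis (col 2 of R) = (0.0000,-0.5000,0.8660)
R[2][2] = 0.8660

0.866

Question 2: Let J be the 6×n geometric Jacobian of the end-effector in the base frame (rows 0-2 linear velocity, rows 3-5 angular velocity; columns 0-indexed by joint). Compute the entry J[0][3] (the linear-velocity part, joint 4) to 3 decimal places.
-1.000

prismatic axis z_3 = (-1.0000,-0.0000,0.0000)
J_v[:, 3] = z_3; J_ω[:, 3] = (0,0,0)
entry J[0][3] = -1.0000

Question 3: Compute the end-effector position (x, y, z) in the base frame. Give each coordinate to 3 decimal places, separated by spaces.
-2.000 5.402 0.304

after link 1: o_1 = (2.0000, -3.4641, 4.0000)
after link 2: o_2 = (2.0000, 1.5359, 5.0000)
after link 3: o_3 = (-2.0000, 2.0359, 4.1340)
after link 4: o_4 = (-5.0000, 4.5359, -0.1962)
after link 5: o_5 = (-2.0000, 5.4019, 0.3038)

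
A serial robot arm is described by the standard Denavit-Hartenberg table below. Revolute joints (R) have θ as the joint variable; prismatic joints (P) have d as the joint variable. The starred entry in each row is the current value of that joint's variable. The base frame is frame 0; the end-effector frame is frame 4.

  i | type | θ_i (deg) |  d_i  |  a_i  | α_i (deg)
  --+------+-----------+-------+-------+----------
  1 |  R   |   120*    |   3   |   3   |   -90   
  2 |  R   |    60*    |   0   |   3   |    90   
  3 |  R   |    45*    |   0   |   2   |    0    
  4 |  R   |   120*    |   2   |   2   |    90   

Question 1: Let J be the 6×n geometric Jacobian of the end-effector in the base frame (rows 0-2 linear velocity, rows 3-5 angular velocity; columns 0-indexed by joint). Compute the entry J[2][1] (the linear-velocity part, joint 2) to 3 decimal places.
axis z_1 = (-0.8660,-0.5000,0.0000); lever o_n−o_1 = (-3.1596,1.6090,-1.1498)
cross product → J_v[:, 1] = (0.5749,-0.9957,-2.9732)
J_ω[:, 1] = z_1
entry J[2][1] = -2.9732

-2.973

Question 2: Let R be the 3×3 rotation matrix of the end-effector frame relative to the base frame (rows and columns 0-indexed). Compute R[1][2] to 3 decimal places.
-0.371

End-effector z-axis (col 2 of R) = (-0.9012,-0.3709,-0.2241)
R[1][2] = -0.3709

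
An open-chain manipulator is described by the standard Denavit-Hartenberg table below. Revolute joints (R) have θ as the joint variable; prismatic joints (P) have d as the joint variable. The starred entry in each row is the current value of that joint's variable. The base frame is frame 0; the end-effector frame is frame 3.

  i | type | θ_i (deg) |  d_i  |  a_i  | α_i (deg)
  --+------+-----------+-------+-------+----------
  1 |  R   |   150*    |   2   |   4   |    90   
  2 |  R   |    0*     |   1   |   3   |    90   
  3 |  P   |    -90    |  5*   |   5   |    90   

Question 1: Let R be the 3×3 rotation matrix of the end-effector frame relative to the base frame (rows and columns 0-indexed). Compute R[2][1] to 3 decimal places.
-1.000

End-effector y-axis (col 1 of R) = (0.0000,0.0000,-1.0000)
R[2][1] = -1.0000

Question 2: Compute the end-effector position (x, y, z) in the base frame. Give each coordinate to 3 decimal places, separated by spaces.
-8.062 0.036 -3.000

after link 1: o_1 = (-3.4641, 2.0000, 2.0000)
after link 2: o_2 = (-5.5622, 4.3660, 2.0000)
after link 3: o_3 = (-8.0622, 0.0359, -3.0000)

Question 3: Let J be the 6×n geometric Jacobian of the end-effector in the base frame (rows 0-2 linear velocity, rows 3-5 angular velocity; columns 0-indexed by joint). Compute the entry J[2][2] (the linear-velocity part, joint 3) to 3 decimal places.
prismatic axis z_2 = (0.0000,0.0000,-1.0000)
J_v[:, 2] = z_2; J_ω[:, 2] = (0,0,0)
entry J[2][2] = -1.0000

-1.000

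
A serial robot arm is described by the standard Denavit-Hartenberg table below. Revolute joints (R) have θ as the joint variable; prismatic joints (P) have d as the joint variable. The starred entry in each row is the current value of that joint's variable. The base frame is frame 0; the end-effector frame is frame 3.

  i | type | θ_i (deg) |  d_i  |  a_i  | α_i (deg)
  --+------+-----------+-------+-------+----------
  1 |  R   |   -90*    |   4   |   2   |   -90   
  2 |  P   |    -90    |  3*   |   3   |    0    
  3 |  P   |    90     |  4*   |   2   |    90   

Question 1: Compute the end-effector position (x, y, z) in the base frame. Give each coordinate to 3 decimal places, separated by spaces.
after link 1: o_1 = (0.0000, -2.0000, 4.0000)
after link 2: o_2 = (3.0000, -2.0000, 7.0000)
after link 3: o_3 = (7.0000, -4.0000, 7.0000)

7.000 -4.000 7.000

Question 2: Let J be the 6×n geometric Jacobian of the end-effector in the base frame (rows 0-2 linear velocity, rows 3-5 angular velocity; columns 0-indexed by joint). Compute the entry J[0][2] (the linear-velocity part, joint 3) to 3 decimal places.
prismatic axis z_2 = (1.0000,0.0000,0.0000)
J_v[:, 2] = z_2; J_ω[:, 2] = (0,0,0)
entry J[0][2] = 1.0000

1.000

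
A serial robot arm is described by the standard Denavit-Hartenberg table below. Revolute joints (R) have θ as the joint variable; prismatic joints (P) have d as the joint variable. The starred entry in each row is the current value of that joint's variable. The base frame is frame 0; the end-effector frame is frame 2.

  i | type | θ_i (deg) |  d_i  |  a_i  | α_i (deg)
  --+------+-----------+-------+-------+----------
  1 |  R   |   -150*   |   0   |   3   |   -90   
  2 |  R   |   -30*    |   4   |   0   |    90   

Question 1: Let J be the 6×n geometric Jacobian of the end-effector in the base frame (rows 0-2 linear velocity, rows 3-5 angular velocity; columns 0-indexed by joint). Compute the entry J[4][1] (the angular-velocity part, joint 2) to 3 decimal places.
-0.866

axis z_1 = (0.5000,-0.8660,0.0000); lever o_n−o_1 = (2.0000,-3.4641,0.0000)
cross product → J_v[:, 1] = (-0.0000,0.0000,0.0000)
J_ω[:, 1] = z_1
entry J[4][1] = -0.8660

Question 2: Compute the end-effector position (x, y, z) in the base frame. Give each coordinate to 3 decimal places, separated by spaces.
after link 1: o_1 = (-2.5981, -1.5000, 0.0000)
after link 2: o_2 = (-0.5981, -4.9641, 0.0000)

-0.598 -4.964 0.000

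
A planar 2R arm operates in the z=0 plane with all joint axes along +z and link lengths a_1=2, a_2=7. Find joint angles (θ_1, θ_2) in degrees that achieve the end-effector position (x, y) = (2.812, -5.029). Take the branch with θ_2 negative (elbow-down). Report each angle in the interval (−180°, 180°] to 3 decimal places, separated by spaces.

cos θ_2 = (33.1982−2²−7²)/(2·2·7) = -0.7072; θ_2 = -135.0082° (elbow-down)
β = atan2(-5.0290,2.8120) = -60.7880°; ψ = atan2(-4.9490,-2.9505) = -120.8020°
θ_1 = β − ψ = 60.0140°

60.014 -135.008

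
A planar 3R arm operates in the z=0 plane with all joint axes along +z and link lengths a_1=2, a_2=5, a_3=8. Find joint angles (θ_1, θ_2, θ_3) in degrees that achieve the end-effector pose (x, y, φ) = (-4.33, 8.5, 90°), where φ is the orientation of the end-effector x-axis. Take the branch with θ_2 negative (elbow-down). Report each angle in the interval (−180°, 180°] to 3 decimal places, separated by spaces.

-89.996 -120.004 -60.000

wrist centre = target − a_3·(cos φ, sin φ) = (-4.3300, 0.5000)
cos θ_2 = (18.9989−2²−5²)/(2·2·5) = -0.5001; θ_2 = -120.0036° (elbow-down)
β = atan2(0.5000,-4.3300) = 173.4130°; ψ = atan2(-4.3300,-0.5003) = -96.5906°
θ_1 = β − ψ = 270.0036°
θ_3 = φ − θ_1 − θ_2 = -60.0000° (wrapped to (-180°,180°])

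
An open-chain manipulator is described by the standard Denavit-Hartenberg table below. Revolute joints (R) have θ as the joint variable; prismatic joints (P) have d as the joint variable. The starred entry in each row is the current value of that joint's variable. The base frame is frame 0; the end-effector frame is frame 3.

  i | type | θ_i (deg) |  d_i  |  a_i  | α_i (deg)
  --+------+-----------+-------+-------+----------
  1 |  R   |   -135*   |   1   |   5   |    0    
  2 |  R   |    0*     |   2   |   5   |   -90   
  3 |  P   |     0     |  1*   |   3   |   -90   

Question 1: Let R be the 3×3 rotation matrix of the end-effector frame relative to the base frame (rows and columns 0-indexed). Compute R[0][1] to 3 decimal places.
-0.707

End-effector y-axis (col 1 of R) = (-0.7071,0.7071,-0.0000)
R[0][1] = -0.7071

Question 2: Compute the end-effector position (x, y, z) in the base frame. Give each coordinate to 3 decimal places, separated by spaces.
-8.485 -9.899 3.000

after link 1: o_1 = (-3.5355, -3.5355, 1.0000)
after link 2: o_2 = (-7.0711, -7.0711, 3.0000)
after link 3: o_3 = (-8.4853, -9.8995, 3.0000)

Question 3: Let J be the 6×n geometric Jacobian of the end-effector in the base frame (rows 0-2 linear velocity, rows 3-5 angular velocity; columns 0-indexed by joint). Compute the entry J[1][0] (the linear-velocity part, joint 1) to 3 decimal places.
axis z_0 = ẑ; lever o_n−o_0 = (-8.4853,-9.8995,3.0000)
cross product → J_v[:, 0] = (9.8995,-8.4853,0.0000)
J_ω[:, 0] = z_0
entry J[1][0] = -8.4853

-8.485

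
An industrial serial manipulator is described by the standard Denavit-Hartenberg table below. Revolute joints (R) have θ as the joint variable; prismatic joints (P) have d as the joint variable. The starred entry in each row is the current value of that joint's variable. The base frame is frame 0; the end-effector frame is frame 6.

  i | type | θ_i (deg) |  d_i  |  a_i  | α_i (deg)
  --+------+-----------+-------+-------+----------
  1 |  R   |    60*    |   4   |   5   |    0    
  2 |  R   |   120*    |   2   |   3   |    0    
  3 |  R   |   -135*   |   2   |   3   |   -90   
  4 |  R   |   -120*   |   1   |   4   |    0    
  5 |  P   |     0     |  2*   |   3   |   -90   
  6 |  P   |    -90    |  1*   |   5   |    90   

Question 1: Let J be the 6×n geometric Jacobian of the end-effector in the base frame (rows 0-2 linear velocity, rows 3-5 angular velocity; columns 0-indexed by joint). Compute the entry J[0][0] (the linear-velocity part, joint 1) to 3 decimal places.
axis z_0 = ẑ; lever o_n−o_0 = (-5.8980,10.2458,14.5622)
cross product → J_v[:, 0] = (-10.2458,-5.8980,0.0000)
J_ω[:, 0] = z_0
entry J[0][0] = -10.2458

-10.246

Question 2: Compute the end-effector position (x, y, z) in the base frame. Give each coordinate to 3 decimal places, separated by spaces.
-5.898 10.246 14.562

after link 1: o_1 = (2.5000, 4.3301, 4.0000)
after link 2: o_2 = (-0.5000, 4.3301, 6.0000)
after link 3: o_3 = (1.6213, 6.4514, 8.0000)
after link 4: o_4 = (-0.5000, 5.7443, 11.4641)
after link 5: o_5 = (-2.9749, 6.0979, 14.0622)
after link 6: o_6 = (-5.8980, 10.2458, 14.5622)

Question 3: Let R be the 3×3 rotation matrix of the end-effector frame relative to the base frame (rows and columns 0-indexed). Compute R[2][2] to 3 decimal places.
-0.866

End-effector z-axis (col 2 of R) = (0.3536,0.3536,-0.8660)
R[2][2] = -0.8660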